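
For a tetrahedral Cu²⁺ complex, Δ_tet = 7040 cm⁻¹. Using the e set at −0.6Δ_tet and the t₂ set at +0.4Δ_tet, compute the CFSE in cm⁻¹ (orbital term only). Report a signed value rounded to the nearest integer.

Cu is in group 11, so Cu²⁺ is d⁹ (11 − 2 = 9).
Tetrahedral splitting is small, so the complex is high-spin.
Electron filling gives e⁴ t₂⁵.
CFSE(orbital) = 4×(-0.6Δ_tet) + 5×(0.4Δ_tet) = -0.4Δ_tet; with Δ_tet = 7040 cm⁻¹ that is -2816 cm⁻¹.

-2816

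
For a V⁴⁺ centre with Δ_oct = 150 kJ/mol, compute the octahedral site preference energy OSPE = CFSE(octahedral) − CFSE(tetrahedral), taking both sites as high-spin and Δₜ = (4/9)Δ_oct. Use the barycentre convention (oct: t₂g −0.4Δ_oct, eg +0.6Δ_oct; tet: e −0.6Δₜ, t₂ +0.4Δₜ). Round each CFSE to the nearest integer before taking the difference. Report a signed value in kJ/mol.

V is in group 5, so V⁴⁺ is d¹ (5 − 4 = 1).
Octahedral high-spin t₂g¹ eg⁰: CFSE = -0.4 × 150 = -60 kJ/mol.
Tetrahedral e¹ t₂⁰ gives -0.6Δₜ = -0.6 × (4/9) × 150 = -40 kJ/mol.
OSPE = -60 − (-40) = -20 kJ/mol.

-20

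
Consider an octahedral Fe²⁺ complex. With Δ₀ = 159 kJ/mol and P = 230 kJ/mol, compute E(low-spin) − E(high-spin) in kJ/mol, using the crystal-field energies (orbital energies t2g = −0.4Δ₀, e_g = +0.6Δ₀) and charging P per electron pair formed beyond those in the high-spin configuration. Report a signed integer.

142

Fe is in group 8, so Fe²⁺ is d⁶ (8 − 2 = 6).
In the high-spin limit (t2g^4 e_g^2) the orbital term is -0.4Δ₀ = -64 kJ/mol, with no excess pairing.
Low-spin: t2g^6 e_g^0, orbital CFSE = -2.4Δ₀ = -382 kJ/mol; plus 2 excess pairs × P = +460 kJ/mol; total 78 kJ/mol.
E(LS) − E(HS) = 78 − (-64) = 142 kJ/mol.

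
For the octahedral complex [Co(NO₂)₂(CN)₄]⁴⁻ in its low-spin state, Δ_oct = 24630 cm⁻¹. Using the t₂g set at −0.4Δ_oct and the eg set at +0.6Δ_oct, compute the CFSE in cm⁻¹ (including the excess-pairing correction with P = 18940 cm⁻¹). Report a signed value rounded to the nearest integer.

-25394

Ligand charges: 2×(-1) from NO₂⁻ and 4×(-1) from CN⁻ sum to -6; with overall charge -4, Co is +2.
Co sits in group 9; removing 2 electrons leaves Co²⁺ with 9 − 2 = 7 d electrons.
Configuration: t₂g⁶ eg¹.
Orbital CFSE = 6(-0.4) + 1(0.6) = -1.8Δ_oct = -1.8 × 24630 = -44334 cm⁻¹.
High-spin d⁷ would be t₂g⁵ eg² with 2 pairs; low-spin has 3, so 1 excess pair costs +1P = +18940 cm⁻¹.
Overall CFSE = -44334 + 18940 = -25394 cm⁻¹.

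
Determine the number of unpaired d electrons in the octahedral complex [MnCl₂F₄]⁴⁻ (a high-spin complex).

5

Ligand charges: 2×(-1) from Cl⁻ and 4×(-1) from F⁻ sum to -6; with overall charge -4, Mn is +2.
Mn²⁺: group 7, so d-count = 7 − 2 = 5.
Configuration: t₂g³ eg², giving 5 unpaired electrons.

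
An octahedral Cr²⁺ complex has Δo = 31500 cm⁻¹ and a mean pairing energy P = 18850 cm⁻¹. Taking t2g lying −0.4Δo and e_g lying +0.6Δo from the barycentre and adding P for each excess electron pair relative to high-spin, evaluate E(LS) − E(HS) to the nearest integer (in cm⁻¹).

Cr is in group 6, so Cr²⁺ is d⁴ (6 − 2 = 4).
In the high-spin limit (t2g^3 e_g^1) the orbital term is -0.6Δo = -18900 cm⁻¹, with no excess pairing.
Low-spin t2g^4 e_g^0 gives -1.6Δo = -50400 cm⁻¹, but forming 1 extra pair costs 1P = 18850 cm⁻¹, so E(LS) = -50400 + 18850 = -31550 cm⁻¹.
Thus E(LS) − E(HS) = -12650 cm⁻¹.

-12650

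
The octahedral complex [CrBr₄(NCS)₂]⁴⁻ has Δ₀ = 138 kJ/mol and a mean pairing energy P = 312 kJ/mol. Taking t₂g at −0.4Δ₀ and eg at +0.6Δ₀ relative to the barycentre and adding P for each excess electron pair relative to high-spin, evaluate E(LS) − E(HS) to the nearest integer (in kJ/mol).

174

Ligand charges: 4×(-1) from Br⁻ and 2×(-1) from NCS⁻ sum to -6; with overall charge -4, Cr is +2.
Cr is in group 6, so Cr²⁺ is d⁴ (6 − 2 = 4).
In the high-spin limit (t₂g³ eg¹) the orbital term is -0.6Δ₀ = -83 kJ/mol, with no excess pairing.
Low-spin t₂g⁴ eg⁰ gives -1.6Δ₀ = -221 kJ/mol, but forming 1 extra pair costs 1P = 312 kJ/mol, so E(LS) = -221 + 312 = 91 kJ/mol.
The difference is 91 − (-83) = 174 kJ/mol, so high-spin lies lower.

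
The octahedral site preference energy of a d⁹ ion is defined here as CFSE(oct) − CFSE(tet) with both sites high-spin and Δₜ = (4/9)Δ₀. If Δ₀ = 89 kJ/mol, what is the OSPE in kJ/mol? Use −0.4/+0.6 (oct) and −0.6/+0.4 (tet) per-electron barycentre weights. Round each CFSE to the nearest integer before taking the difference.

Octahedral high-spin t2g^6 e_g^3: CFSE = -0.6 × 89 = -53 kJ/mol.
Tetrahedral: e^4 t2^5, CFSE = 4(−0.6) + 5(+0.4) = -0.4Δₜ = -0.4 × (4/9) × 89 = -16 kJ/mol.
Subtracting, OSPE = -53 − (-16) = -37 kJ/mol.

-37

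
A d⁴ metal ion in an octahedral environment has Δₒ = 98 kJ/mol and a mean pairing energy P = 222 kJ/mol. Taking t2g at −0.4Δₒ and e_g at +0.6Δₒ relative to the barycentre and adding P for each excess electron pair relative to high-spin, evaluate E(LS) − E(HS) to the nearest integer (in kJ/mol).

In the high-spin limit (t2g^3 e_g^1) the orbital term is -0.6Δₒ = -59 kJ/mol, with no excess pairing.
Low-spin: t2g^4 e_g^0, orbital CFSE = -1.6Δₒ = -157 kJ/mol; plus 1 excess pair × P = +222 kJ/mol; total 65 kJ/mol.
Thus E(LS) − E(HS) = 124 kJ/mol.

124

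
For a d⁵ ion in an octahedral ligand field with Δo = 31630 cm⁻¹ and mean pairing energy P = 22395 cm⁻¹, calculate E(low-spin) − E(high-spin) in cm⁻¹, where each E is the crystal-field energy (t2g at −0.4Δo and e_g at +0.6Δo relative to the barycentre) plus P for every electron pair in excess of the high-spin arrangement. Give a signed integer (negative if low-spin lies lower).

High-spin d⁵ fills as t2g^3 e_g^2 with CFSE 3(−0.4) + 2(+0.6) = 0.0Δo = 0 cm⁻¹.
Low-spin t2g^5 e_g^0 gives -2.0Δo = -63260 cm⁻¹, but forming 2 extra pairs costs 2P = 44790 cm⁻¹, so E(LS) = -63260 + 44790 = -18470 cm⁻¹.
The difference is -18470 − (0) = -18470 cm⁻¹, so low-spin lies lower.

-18470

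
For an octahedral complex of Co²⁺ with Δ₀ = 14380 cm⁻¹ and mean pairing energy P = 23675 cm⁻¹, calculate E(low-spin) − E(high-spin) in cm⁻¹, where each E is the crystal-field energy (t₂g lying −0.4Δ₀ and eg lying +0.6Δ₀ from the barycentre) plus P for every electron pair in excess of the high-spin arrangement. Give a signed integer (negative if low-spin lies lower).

9295

Group 9 minus oxidation state +2 gives a d⁷ configuration for Co²⁺.
In the high-spin limit (t₂g⁵ eg²) the orbital term is -0.8Δ₀ = -11504 cm⁻¹, with no excess pairing.
Low-spin: t₂g⁶ eg¹, orbital CFSE = -1.8Δ₀ = -25884 cm⁻¹; plus 1 excess pair × P = +23675 cm⁻¹; total -2209 cm⁻¹.
E(LS) − E(HS) = -2209 − (-11504) = 9295 cm⁻¹.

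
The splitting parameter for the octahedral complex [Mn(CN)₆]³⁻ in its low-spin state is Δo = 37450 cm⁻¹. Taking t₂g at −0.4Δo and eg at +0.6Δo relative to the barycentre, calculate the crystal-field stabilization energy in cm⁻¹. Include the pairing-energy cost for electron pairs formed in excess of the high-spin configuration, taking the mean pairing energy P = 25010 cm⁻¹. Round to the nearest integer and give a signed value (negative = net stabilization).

-34910

Each CN⁻ contributes -1; 6 × (-1) = -6. With overall charge -3, Mn is in the +3 oxidation state.
Mn sits in group 7; removing 3 electrons leaves Mn³⁺ with 7 − 3 = 4 d electrons.
Electron filling gives t₂g⁴ eg⁰.
The orbital stabilization is -1.6Δo = -1.6 × 37450 = -59920 cm⁻¹.
Pairing penalty: 1 pair vs 0 in the high-spin reference → 1 extra × P = 25010 cm⁻¹.
Overall CFSE = -59920 + 25010 = -34910 cm⁻¹.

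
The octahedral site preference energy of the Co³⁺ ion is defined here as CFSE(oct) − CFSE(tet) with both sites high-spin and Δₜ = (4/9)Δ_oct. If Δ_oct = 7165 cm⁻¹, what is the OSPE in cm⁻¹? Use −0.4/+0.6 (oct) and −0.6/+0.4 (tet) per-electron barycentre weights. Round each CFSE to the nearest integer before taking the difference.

-955

Co³⁺: group 9, so d-count = 9 − 3 = 6.
Octahedral high-spin t₂g⁴ eg²: CFSE = -0.4 × 7165 = -2866 cm⁻¹.
Tetrahedral e³ t₂³ gives -0.6Δₜ = -0.6 × (4/9) × 7165 = -1911 cm⁻¹.
OSPE = -2866 − (-1911) = -955 cm⁻¹.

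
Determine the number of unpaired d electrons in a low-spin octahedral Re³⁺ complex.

Group 7 minus oxidation state +3 gives a d⁴ configuration for Re³⁺.
Configuration: t₂g⁴ eg⁰, giving 2 unpaired electrons.

2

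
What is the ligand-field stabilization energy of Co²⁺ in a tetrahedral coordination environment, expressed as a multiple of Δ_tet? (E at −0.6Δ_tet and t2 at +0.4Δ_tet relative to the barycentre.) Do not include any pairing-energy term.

Co sits in group 9; removing 2 electrons leaves Co²⁺ with 9 − 2 = 7 d electrons.
Tetrahedral splitting is small, so the complex is high-spin.
Configuration: e^4 t2^3.
CFSE = 4(-0.6Δ_tet) + 3(0.4Δ_tet) = -2.4Δ_tet + 1.2Δ_tet = -1.2Δ_tet.

-1.2 Δ_tet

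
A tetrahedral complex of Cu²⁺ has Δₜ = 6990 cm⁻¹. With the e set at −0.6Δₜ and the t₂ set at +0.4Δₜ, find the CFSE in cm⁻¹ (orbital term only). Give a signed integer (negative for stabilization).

Group 11 minus oxidation state +2 gives a d⁹ configuration for Cu²⁺.
Tetrahedral splitting is small, so the complex is high-spin.
Configuration: e⁴ t₂⁵.
CFSE(orbital) = 4×(-0.6Δₜ) + 5×(0.4Δₜ) = -0.4Δₜ; with Δₜ = 6990 cm⁻¹ that is -2796 cm⁻¹.

-2796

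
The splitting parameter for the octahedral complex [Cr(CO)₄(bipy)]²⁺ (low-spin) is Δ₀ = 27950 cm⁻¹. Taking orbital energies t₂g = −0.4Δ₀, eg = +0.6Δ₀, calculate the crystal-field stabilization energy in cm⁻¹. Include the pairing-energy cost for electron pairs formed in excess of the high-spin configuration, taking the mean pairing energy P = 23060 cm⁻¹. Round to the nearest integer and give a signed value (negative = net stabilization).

-21660

Ligand charges: 4×(+0) from CO and 1×(+0) from bipy sum to +0; with overall charge +2, Cr is +2.
Cr is in group 6, so Cr²⁺ is d⁴ (6 − 2 = 4).
The d⁴ electrons fill as t₂g⁴ eg⁰.
The orbital stabilization is -1.6Δ₀ = -1.6 × 27950 = -44720 cm⁻¹.
High-spin d⁴ would be t₂g³ eg¹ with 0 pairs; low-spin has 1, so 1 excess pair costs +1P = +23060 cm⁻¹.
Combining: -44720 + 23060 = -21660 cm⁻¹.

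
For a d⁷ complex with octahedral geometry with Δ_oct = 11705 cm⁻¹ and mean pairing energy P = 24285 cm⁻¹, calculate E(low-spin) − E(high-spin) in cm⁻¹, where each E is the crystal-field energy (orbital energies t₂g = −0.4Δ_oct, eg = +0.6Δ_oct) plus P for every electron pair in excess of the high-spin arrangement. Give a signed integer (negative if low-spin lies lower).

High-spin: t₂g⁵ eg², CFSE = -0.8Δ_oct = -9364 cm⁻¹.
Low-spin t₂g⁶ eg¹ gives -1.8Δ_oct = -21069 cm⁻¹, but forming 1 extra pair costs 1P = 24285 cm⁻¹, so E(LS) = -21069 + 24285 = 3216 cm⁻¹.
E(LS) − E(HS) = 3216 − (-9364) = 12580 cm⁻¹.

12580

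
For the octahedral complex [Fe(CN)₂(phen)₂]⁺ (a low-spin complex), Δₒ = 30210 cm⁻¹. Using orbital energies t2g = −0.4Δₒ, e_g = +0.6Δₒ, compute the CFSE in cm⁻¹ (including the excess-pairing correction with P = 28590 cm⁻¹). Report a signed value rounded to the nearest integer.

-3240

Ligand charges: 2×(-1) from CN⁻ and 2×(+0) from phen sum to -2; with overall charge +1, Fe is +3.
Group 8 minus oxidation state +3 gives a d⁵ configuration for Fe³⁺.
Configuration: t2g^5 e_g^0.
The orbital stabilization is -2.0Δₒ = -2.0 × 30210 = -60420 cm⁻¹.
Pairing penalty: 2 pairs vs 0 in the high-spin reference → 2 extra × P = 57180 cm⁻¹.
Net CFSE = -60420 + 57180 = -3240 cm⁻¹.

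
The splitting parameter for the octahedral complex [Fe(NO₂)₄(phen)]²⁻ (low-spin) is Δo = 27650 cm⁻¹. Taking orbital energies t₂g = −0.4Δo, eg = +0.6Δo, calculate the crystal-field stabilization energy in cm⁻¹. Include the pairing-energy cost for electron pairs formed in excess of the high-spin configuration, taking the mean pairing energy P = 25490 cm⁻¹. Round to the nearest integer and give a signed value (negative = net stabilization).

Ligand charges: 4×(-1) from NO₂⁻ and 1×(+0) from phen sum to -4; with overall charge -2, Fe is +2.
Fe sits in group 8; removing 2 electrons leaves Fe²⁺ with 8 − 2 = 6 d electrons.
Configuration: t₂g⁶ eg⁰.
The orbital stabilization is -2.4Δo = -2.4 × 27650 = -66360 cm⁻¹.
High-spin d⁶ would be t₂g⁴ eg² with 1 pair; low-spin has 3, so 2 excess pairs cost +2P = +50980 cm⁻¹.
Combining: -66360 + 50980 = -15380 cm⁻¹.

-15380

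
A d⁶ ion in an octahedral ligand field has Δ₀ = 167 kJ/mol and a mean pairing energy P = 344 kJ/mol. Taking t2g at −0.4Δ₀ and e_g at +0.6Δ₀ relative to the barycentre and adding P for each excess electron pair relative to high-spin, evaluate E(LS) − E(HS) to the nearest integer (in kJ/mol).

In the high-spin limit (t2g^4 e_g^2) the orbital term is -0.4Δ₀ = -67 kJ/mol, with no excess pairing.
Low-spin: t2g^6 e_g^0, orbital CFSE = -2.4Δ₀ = -401 kJ/mol; plus 2 excess pairs × P = +688 kJ/mol; total 287 kJ/mol.
Thus E(LS) − E(HS) = 354 kJ/mol.

354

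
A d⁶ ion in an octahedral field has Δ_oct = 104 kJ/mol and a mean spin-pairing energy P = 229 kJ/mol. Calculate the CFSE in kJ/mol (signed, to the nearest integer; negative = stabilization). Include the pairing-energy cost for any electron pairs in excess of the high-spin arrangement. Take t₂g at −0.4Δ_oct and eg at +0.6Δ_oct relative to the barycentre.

-42

Since Δ_oct = 104 kJ/mol < P = 229 kJ/mol, the complex adopts the high-spin configuration.
That gives t₂g⁴ eg².
Orbital CFSE = -0.4Δ_oct = -0.4 × 104 = -42 kJ/mol.
High-spin has no excess pairs, so no pairing correction applies.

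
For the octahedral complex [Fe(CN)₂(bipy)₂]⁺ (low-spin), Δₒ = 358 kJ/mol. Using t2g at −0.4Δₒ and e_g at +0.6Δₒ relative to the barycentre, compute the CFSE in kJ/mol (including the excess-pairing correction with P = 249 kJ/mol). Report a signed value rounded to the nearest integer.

-218

Ligand charges: 2×(-1) from CN⁻ and 2×(+0) from bipy sum to -2; with overall charge +1, Fe is +3.
Fe sits in group 8; removing 3 electrons leaves Fe³⁺ with 8 − 3 = 5 d electrons.
Configuration: t2g^5 e_g^0.
Orbital CFSE = 5(-0.4) + 0(0.6) = -2.0Δₒ = -2.0 × 358 = -716 kJ/mol.
Pairing penalty: 2 pairs vs 0 in the high-spin reference → 2 extra × P = 498 kJ/mol.
Net CFSE = -716 + 498 = -218 kJ/mol.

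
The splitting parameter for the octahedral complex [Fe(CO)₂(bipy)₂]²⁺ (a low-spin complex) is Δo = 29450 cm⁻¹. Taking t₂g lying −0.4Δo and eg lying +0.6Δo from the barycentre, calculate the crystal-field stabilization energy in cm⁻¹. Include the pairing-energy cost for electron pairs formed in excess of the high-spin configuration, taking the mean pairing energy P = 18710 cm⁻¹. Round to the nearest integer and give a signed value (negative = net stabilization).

-33260

Ligand charges: 2×(+0) from CO and 2×(+0) from bipy sum to +0; with overall charge +2, Fe is +2.
Fe is in group 8, so Fe²⁺ is d⁶ (8 − 2 = 6).
The d⁶ electrons fill as t₂g⁶ eg⁰.
Orbital CFSE = 6(-0.4) + 0(0.6) = -2.4Δo = -2.4 × 29450 = -70680 cm⁻¹.
Pairing penalty: 3 pairs vs 1 in the high-spin reference → 2 extra × P = 37420 cm⁻¹.
Net CFSE = -70680 + 37420 = -33260 cm⁻¹.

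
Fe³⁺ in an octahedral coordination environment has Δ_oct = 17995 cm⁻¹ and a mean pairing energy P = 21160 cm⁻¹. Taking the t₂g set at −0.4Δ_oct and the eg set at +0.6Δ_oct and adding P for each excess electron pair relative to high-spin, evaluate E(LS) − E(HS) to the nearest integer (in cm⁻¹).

6330

Fe sits in group 8; removing 3 electrons leaves Fe³⁺ with 8 − 3 = 5 d electrons.
High-spin d⁵ fills as t₂g³ eg² with CFSE 3(−0.4) + 2(+0.6) = 0.0Δ_oct = 0 cm⁻¹.
Low-spin: t₂g⁵ eg⁰, orbital CFSE = -2.0Δ_oct = -35990 cm⁻¹; plus 2 excess pairs × P = +42320 cm⁻¹; total 6330 cm⁻¹.
E(LS) − E(HS) = 6330 − (0) = 6330 cm⁻¹.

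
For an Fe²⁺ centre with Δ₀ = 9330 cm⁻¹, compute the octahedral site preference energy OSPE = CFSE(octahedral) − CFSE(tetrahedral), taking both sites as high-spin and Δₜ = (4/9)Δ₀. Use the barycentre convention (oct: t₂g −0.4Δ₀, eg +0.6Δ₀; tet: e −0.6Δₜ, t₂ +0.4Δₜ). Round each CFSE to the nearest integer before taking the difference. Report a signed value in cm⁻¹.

Fe is in group 8, so Fe²⁺ is d⁶ (8 − 2 = 6).
In an octahedral site d⁶ (HS) is t2g^4 e_g^2, giving CFSE(oct) = -0.4Δ₀ = -3732 cm⁻¹.
Tetrahedral: e^3 t2^3, CFSE = 3(−0.6) + 3(+0.4) = -0.6Δₜ = -0.6 × (4/9) × 9330 = -2488 cm⁻¹.
Subtracting, OSPE = -3732 − (-2488) = -1244 cm⁻¹.

-1244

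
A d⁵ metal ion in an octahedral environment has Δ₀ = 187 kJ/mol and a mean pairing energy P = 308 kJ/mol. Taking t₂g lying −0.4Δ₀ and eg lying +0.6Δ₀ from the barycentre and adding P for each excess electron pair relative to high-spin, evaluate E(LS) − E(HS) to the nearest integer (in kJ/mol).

242

High-spin d⁵ fills as t₂g³ eg² with CFSE 3(−0.4) + 2(+0.6) = 0.0Δ₀ = 0 kJ/mol.
Low-spin t₂g⁵ eg⁰ gives -2.0Δ₀ = -374 kJ/mol, but forming 2 extra pairs costs 2P = 616 kJ/mol, so E(LS) = -374 + 616 = 242 kJ/mol.
E(LS) − E(HS) = 242 − (0) = 242 kJ/mol.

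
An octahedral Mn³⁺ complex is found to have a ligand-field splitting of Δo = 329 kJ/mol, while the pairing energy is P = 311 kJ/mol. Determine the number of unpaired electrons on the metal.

Mn is in group 7, so Mn³⁺ is d⁴ (7 − 3 = 4).
Since Δo = 329 kJ/mol > P = 311 kJ/mol, the complex adopts the low-spin configuration.
Filling d⁴ accordingly: t₂g⁴ eg⁰.
Unpaired electrons: 2.

2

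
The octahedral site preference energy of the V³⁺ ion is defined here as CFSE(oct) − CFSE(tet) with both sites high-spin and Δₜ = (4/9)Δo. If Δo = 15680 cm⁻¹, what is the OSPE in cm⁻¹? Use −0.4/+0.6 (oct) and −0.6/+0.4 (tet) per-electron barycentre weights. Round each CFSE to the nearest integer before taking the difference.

Group 5 minus oxidation state +3 gives a d² configuration for V³⁺.
Octahedral (high-spin): t2g^2 e_g^0, CFSE = 2(−0.4) + 0(+0.6) = -0.8Δo = -0.8 × 15680 = -12544 cm⁻¹.
Tetrahedral: e^2 t2^0, CFSE = 2(−0.6) + 0(+0.4) = -1.2Δₜ = -1.2 × (4/9) × 15680 = -8363 cm⁻¹.
Subtracting, OSPE = -12544 − (-8363) = -4181 cm⁻¹.

-4181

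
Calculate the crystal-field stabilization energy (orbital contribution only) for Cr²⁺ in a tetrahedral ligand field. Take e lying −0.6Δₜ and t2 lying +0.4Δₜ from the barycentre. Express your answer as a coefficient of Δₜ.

-0.4 Δₜ

Group 6 minus oxidation state +2 gives a d⁴ configuration for Cr²⁺.
Tetrahedral splitting is small, so the complex is high-spin.
Configuration: e^2 t2^2.
CFSE = 2(-0.6Δₜ) + 2(0.4Δₜ) = -1.2Δₜ + 0.8Δₜ = -0.4Δₜ.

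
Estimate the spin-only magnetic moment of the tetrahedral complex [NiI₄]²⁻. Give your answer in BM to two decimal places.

2.83 BM

Each I⁻ contributes -1; 4 × (-1) = -4. With overall charge -2, Ni is in the +2 oxidation state.
Group 10 minus oxidation state +2 gives a d⁸ configuration for Ni²⁺.
Tetrahedral fields are weak (Δₜ ≈ 4/9 Δₒ), so electrons fill high-spin.
Configuration: e^4 t2^4 → 2 unpaired electrons.
μ(spin-only) = √[2(2+2)] = √8 ≈ 2.83 BM.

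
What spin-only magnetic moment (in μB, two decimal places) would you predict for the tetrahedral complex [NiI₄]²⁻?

Each I⁻ contributes -1; 4 × (-1) = -4. With overall charge -2, Ni is in the +2 oxidation state.
Ni sits in group 10; removing 2 electrons leaves Ni²⁺ with 10 − 2 = 8 d electrons.
Tetrahedral fields are weak (Δₜ ≈ 4/9 Δₒ), so electrons fill high-spin.
Configuration: e^4 t2^4 → 2 unpaired electrons.
μ(spin-only) = √[2(2+2)] = √8 ≈ 2.83 μB.

2.83 μB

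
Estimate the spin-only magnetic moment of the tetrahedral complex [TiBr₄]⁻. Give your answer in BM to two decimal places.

Each Br⁻ contributes -1; 4 × (-1) = -4. With overall charge -1, Ti is in the +3 oxidation state.
Group 4 minus oxidation state +3 gives a d¹ configuration for Ti³⁺.
Tetrahedral splitting is small, so the complex is high-spin.
Configuration: e^1 t2^0 → 1 unpaired electron.
μ(spin-only) = √[1(1+2)] = √3 ≈ 1.73 BM.

1.73 BM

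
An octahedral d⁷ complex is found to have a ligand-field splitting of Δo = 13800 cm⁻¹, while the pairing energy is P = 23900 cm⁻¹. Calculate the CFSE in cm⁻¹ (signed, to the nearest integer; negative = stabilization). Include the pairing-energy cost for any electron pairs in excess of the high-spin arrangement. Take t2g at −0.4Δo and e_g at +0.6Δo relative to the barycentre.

Since Δo = 13800 cm⁻¹ < P = 23900 cm⁻¹, the complex adopts the high-spin configuration.
Configuration: t2g^5 e_g^2.
Orbital CFSE = -0.8Δo = -0.8 × 13800 = -11040 cm⁻¹.
High-spin has no excess pairs, so no pairing correction applies.

-11040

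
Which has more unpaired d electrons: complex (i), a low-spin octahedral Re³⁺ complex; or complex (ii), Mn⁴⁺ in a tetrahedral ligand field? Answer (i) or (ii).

(ii)

(i): Group 7 minus oxidation state +3 gives a d⁴ configuration for Re³⁺; t2g^4 e_g^0 → 2 unpaired.
(ii): Mn sits in group 7; removing 4 electrons leaves Mn⁴⁺ with 7 − 4 = 3 d electrons; With tetrahedral geometry the complex is necessarily high-spin; e^2 t2^1 → 3 unpaired.
So (ii) has more unpaired electrons.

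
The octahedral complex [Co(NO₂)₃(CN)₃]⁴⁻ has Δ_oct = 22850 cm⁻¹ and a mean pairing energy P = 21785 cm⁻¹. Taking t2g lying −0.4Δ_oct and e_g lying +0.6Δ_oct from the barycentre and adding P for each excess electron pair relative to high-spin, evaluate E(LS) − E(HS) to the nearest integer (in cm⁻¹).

Ligand charges: 3×(-1) from NO₂⁻ and 3×(-1) from CN⁻ sum to -6; with overall charge -4, Co is +2.
Co sits in group 9; removing 2 electrons leaves Co²⁺ with 9 − 2 = 7 d electrons.
High-spin: t2g^5 e_g^2, CFSE = -0.8Δ_oct = -18280 cm⁻¹.
Low-spin t2g^6 e_g^1 gives -1.8Δ_oct = -41130 cm⁻¹, but forming 1 extra pair costs 1P = 21785 cm⁻¹, so E(LS) = -41130 + 21785 = -19345 cm⁻¹.
The difference is -19345 − (-18280) = -1065 cm⁻¹, so low-spin lies lower.

-1065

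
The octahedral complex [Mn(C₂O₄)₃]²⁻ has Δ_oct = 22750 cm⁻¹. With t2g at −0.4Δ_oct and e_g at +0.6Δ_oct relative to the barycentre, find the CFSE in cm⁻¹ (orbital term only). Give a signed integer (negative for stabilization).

-27300

Each C₂O₄²⁻ contributes -2; 3 × (-2) = -6. With overall charge -2, Mn is in the +4 oxidation state.
Mn is in group 7, so Mn⁴⁺ is d³ (7 − 4 = 3).
Configuration: t2g^3 e_g^0.
The orbital stabilization is -1.2Δ_oct = -1.2 × 22750 = -27300 cm⁻¹.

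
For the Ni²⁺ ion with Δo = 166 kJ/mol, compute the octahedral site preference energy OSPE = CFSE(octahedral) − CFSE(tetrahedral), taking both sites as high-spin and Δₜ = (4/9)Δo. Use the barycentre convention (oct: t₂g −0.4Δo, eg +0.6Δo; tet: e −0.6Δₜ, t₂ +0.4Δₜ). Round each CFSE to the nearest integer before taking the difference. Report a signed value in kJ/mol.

-140

Group 10 minus oxidation state +2 gives a d⁸ configuration for Ni²⁺.
Octahedral (high-spin): t2g^6 e_g^2, CFSE = 6(−0.4) + 2(+0.6) = -1.2Δo = -1.2 × 166 = -199 kJ/mol.
Tetrahedral: e^4 t2^4, CFSE = 4(−0.6) + 4(+0.4) = -0.8Δₜ = -0.8 × (4/9) × 166 = -59 kJ/mol.
OSPE = CFSE(oct) − CFSE(tet) = -199 − (-59) = -140 kJ/mol.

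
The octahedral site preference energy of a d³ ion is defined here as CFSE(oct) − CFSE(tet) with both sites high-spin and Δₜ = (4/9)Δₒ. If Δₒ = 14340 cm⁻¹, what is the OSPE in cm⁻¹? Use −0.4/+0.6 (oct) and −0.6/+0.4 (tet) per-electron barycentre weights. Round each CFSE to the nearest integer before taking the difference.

-12109

Octahedral high-spin t₂g³ eg⁰: CFSE = -1.2 × 14340 = -17208 cm⁻¹.
Tetrahedral e² t₂¹ gives -0.8Δₜ = -0.8 × (4/9) × 14340 = -5099 cm⁻¹.
OSPE = -17208 − (-5099) = -12109 cm⁻¹.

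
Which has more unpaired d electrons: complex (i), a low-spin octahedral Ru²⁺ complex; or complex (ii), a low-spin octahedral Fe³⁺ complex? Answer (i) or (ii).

(i): Ru sits in group 8; removing 2 electrons leaves Ru²⁺ with 8 − 2 = 6 d electrons; t₂g⁶ eg⁰ → 0 unpaired.
(ii): Fe sits in group 8; removing 3 electrons leaves Fe³⁺ with 8 − 3 = 5 d electrons; t₂g⁵ eg⁰ → 1 unpaired.
So (ii) has more unpaired electrons.

(ii)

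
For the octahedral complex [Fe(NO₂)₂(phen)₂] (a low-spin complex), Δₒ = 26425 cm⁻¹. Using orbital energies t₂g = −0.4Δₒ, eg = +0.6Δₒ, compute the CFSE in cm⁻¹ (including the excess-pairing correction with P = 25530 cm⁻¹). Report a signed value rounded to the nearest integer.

Ligand charges: 2×(-1) from NO₂⁻ and 2×(+0) from phen sum to -2; with overall charge +0, Fe is +2.
Group 8 minus oxidation state +2 gives a d⁶ configuration for Fe²⁺.
Electron filling gives t₂g⁶ eg⁰.
The orbital stabilization is -2.4Δₒ = -2.4 × 26425 = -63420 cm⁻¹.
Relative to high-spin t₂g⁴ eg² (1 paired), the low-spin configuration has 2 additional pairs, contributing +2 × 25530 = +51060 cm⁻¹.
Net CFSE = -63420 + 51060 = -12360 cm⁻¹.

-12360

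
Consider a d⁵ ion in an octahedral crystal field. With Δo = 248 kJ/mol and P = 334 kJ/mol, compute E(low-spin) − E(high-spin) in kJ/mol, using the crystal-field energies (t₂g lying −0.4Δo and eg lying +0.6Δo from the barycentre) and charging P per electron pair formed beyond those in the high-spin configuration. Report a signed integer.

172

High-spin: t₂g³ eg², CFSE = 0.0Δo = 0 kJ/mol.
Low-spin t₂g⁵ eg⁰ gives -2.0Δo = -496 kJ/mol, but forming 2 extra pairs costs 2P = 668 kJ/mol, so E(LS) = -496 + 668 = 172 kJ/mol.
E(LS) − E(HS) = 172 − (0) = 172 kJ/mol.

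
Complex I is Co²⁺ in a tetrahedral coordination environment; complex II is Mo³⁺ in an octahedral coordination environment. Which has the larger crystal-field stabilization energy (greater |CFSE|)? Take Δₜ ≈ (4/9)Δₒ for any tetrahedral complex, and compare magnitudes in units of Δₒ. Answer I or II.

I: Co is in group 9, so Co²⁺ is d⁷ (9 − 2 = 7); With tetrahedral geometry the complex is necessarily high-spin; e^4 t2^3, CFSE = -1.2Δₜ ≈ -0.53Δₒ.
II: Mo is in group 6, so Mo³⁺ is d³ (6 − 3 = 3); t2g^3 e_g^0, CFSE = -1.2Δₒ.
So II has the larger |CFSE|.

II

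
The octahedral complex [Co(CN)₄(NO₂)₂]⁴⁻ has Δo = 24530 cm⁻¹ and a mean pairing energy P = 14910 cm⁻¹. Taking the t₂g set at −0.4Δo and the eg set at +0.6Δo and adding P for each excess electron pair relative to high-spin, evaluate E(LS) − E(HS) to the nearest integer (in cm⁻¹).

-9620

Ligand charges: 4×(-1) from CN⁻ and 2×(-1) from NO₂⁻ sum to -6; with overall charge -4, Co is +2.
Co²⁺: group 9, so d-count = 9 − 2 = 7.
High-spin d⁷ fills as t₂g⁵ eg² with CFSE 5(−0.4) + 2(+0.6) = -0.8Δo = -19624 cm⁻¹.
Low-spin: t₂g⁶ eg¹, orbital CFSE = -1.8Δo = -44154 cm⁻¹; plus 1 excess pair × P = +14910 cm⁻¹; total -29244 cm⁻¹.
E(LS) − E(HS) = -29244 − (-19624) = -9620 cm⁻¹.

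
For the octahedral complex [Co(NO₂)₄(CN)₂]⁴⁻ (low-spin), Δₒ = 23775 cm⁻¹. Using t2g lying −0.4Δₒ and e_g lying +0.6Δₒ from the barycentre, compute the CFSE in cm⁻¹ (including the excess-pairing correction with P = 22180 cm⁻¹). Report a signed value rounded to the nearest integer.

-20615

Ligand charges: 4×(-1) from NO₂⁻ and 2×(-1) from CN⁻ sum to -6; with overall charge -4, Co is +2.
Group 9 minus oxidation state +2 gives a d⁷ configuration for Co²⁺.
Electron filling gives t2g^6 e_g^1.
CFSE(orbital) = 6×(-0.4Δₒ) + 1×(0.6Δₒ) = -1.8Δₒ; with Δₒ = 23775 cm⁻¹ that is -42795 cm⁻¹.
High-spin d⁷ would be t2g^5 e_g^2 with 2 pairs; low-spin has 3, so 1 excess pair costs +1P = +22180 cm⁻¹.
Overall CFSE = -42795 + 22180 = -20615 cm⁻¹.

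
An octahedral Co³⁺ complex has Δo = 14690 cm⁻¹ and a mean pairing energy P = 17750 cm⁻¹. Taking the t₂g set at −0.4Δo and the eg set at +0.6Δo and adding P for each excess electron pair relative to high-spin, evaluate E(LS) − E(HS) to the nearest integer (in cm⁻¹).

6120

Co³⁺: group 9, so d-count = 9 − 3 = 6.
In the high-spin limit (t₂g⁴ eg²) the orbital term is -0.4Δo = -5876 cm⁻¹, with no excess pairing.
Low-spin: t₂g⁶ eg⁰, orbital CFSE = -2.4Δo = -35256 cm⁻¹; plus 2 excess pairs × P = +35500 cm⁻¹; total 244 cm⁻¹.
Thus E(LS) − E(HS) = 6120 cm⁻¹.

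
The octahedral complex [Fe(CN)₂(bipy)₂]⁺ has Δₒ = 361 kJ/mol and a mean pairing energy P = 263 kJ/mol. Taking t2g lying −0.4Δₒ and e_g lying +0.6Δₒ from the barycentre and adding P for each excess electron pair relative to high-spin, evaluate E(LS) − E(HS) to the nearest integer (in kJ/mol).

-196

Ligand charges: 2×(-1) from CN⁻ and 2×(+0) from bipy sum to -2; with overall charge +1, Fe is +3.
Fe sits in group 8; removing 3 electrons leaves Fe³⁺ with 8 − 3 = 5 d electrons.
In the high-spin limit (t2g^3 e_g^2) the orbital term is 0.0Δₒ = 0 kJ/mol, with no excess pairing.
Low-spin: t2g^5 e_g^0, orbital CFSE = -2.0Δₒ = -722 kJ/mol; plus 2 excess pairs × P = +526 kJ/mol; total -196 kJ/mol.
The difference is -196 − (0) = -196 kJ/mol, so low-spin lies lower.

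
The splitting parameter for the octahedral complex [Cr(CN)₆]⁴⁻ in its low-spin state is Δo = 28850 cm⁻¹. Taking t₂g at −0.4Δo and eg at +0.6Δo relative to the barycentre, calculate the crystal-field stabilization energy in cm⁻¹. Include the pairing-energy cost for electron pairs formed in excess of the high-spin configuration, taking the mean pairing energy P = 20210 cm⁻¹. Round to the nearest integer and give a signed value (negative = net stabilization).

-25950

Each CN⁻ contributes -1; 6 × (-1) = -6. With overall charge -4, Cr is in the +2 oxidation state.
Group 6 minus oxidation state +2 gives a d⁴ configuration for Cr²⁺.
The d⁴ electrons fill as t₂g⁴ eg⁰.
The orbital stabilization is -1.6Δo = -1.6 × 28850 = -46160 cm⁻¹.
Relative to high-spin t₂g³ eg¹ (0 paired), the low-spin configuration has 1 additional pair, contributing +1 × 20210 = +20210 cm⁻¹.
Net CFSE = -46160 + 20210 = -25950 cm⁻¹.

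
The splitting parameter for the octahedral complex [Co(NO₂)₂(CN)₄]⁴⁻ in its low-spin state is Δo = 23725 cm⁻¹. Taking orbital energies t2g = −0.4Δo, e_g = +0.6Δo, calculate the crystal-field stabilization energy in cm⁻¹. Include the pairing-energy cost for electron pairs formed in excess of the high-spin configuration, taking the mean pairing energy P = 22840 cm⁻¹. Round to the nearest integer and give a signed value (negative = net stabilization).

Ligand charges: 2×(-1) from NO₂⁻ and 4×(-1) from CN⁻ sum to -6; with overall charge -4, Co is +2.
Co²⁺: group 9, so d-count = 9 − 2 = 7.
Electron filling gives t2g^6 e_g^1.
CFSE(orbital) = 6×(-0.4Δo) + 1×(0.6Δo) = -1.8Δo; with Δo = 23725 cm⁻¹ that is -42705 cm⁻¹.
Pairing penalty: 3 pairs vs 2 in the high-spin reference → 1 extra × P = 22840 cm⁻¹.
Overall CFSE = -42705 + 22840 = -19865 cm⁻¹.

-19865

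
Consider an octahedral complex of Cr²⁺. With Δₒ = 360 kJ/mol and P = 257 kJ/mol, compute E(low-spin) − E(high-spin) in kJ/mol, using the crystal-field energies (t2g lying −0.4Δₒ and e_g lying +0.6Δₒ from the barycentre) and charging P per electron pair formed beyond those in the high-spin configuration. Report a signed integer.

Cr sits in group 6; removing 2 electrons leaves Cr²⁺ with 6 − 2 = 4 d electrons.
High-spin d⁴ fills as t2g^3 e_g^1 with CFSE 3(−0.4) + 1(+0.6) = -0.6Δₒ = -216 kJ/mol.
Low-spin t2g^4 e_g^0 gives -1.6Δₒ = -576 kJ/mol, but forming 1 extra pair costs 1P = 257 kJ/mol, so E(LS) = -576 + 257 = -319 kJ/mol.
E(LS) − E(HS) = -319 − (-216) = -103 kJ/mol.

-103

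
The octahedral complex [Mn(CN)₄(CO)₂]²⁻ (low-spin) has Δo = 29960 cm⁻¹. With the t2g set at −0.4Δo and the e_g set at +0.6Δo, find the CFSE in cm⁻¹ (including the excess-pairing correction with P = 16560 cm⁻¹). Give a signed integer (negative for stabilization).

Ligand charges: 4×(-1) from CN⁻ and 2×(+0) from CO sum to -4; with overall charge -2, Mn is +2.
Group 7 minus oxidation state +2 gives a d⁵ configuration for Mn²⁺.
Electron filling gives t2g^5 e_g^0.
The orbital stabilization is -2.0Δo = -2.0 × 29960 = -59920 cm⁻¹.
Pairing penalty: 2 pairs vs 0 in the high-spin reference → 2 extra × P = 33120 cm⁻¹.
Combining: -59920 + 33120 = -26800 cm⁻¹.

-26800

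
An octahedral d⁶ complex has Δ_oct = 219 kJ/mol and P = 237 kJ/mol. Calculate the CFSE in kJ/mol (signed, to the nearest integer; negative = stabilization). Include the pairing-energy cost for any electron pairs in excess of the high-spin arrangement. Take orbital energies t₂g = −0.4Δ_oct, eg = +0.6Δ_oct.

-88

Δ_oct < P, so pairing is avoided: the ground state is high-spin.
Configuration: t₂g⁴ eg².
Orbital CFSE = -0.4Δ_oct = -0.4 × 219 = -88 kJ/mol.
High-spin has no excess pairs, so no pairing correction applies.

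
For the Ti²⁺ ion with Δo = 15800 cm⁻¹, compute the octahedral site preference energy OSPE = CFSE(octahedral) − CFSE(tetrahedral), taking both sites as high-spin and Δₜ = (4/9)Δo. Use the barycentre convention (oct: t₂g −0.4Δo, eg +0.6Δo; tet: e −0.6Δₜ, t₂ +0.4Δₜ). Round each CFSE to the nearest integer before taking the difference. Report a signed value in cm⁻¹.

Group 4 minus oxidation state +2 gives a d² configuration for Ti²⁺.
Octahedral high-spin t2g^2 e_g^0: CFSE = -0.8 × 15800 = -12640 cm⁻¹.
Tetrahedral e^2 t2^0 gives -1.2Δₜ = -1.2 × (4/9) × 15800 = -8427 cm⁻¹.
OSPE = CFSE(oct) − CFSE(tet) = -12640 − (-8427) = -4213 cm⁻¹.

-4213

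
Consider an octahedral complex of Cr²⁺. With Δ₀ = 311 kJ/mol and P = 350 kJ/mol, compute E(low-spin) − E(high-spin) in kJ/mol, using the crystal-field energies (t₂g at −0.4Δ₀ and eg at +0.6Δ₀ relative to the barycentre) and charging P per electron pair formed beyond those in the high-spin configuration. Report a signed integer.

39

Cr sits in group 6; removing 2 electrons leaves Cr²⁺ with 6 − 2 = 4 d electrons.
High-spin d⁴ fills as t₂g³ eg¹ with CFSE 3(−0.4) + 1(+0.6) = -0.6Δ₀ = -187 kJ/mol.
For low-spin the configuration is t₂g⁴ eg⁰: orbital energy -1.6 × 311 = -498 kJ/mol, and 1 additional pair relative to high-spin adds 350 kJ/mol, giving -148 kJ/mol.
E(LS) − E(HS) = -148 − (-187) = 39 kJ/mol.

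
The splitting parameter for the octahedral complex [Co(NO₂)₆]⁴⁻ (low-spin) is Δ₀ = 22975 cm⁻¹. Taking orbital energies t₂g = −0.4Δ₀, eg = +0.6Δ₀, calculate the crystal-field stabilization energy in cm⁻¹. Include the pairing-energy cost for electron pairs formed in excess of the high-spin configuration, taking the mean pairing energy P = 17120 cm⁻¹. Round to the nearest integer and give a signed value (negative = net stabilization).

-24235

Each NO₂⁻ contributes -1; 6 × (-1) = -6. With overall charge -4, Co is in the +2 oxidation state.
Co sits in group 9; removing 2 electrons leaves Co²⁺ with 9 − 2 = 7 d electrons.
Electron filling gives t₂g⁶ eg¹.
The orbital stabilization is -1.8Δ₀ = -1.8 × 22975 = -41355 cm⁻¹.
Pairing penalty: 3 pairs vs 2 in the high-spin reference → 1 extra × P = 17120 cm⁻¹.
Overall CFSE = -41355 + 17120 = -24235 cm⁻¹.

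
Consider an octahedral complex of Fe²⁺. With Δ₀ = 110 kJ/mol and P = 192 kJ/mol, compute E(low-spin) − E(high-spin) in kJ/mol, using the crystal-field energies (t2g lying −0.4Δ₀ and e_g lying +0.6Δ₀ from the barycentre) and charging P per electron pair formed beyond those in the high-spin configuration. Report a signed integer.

Group 8 minus oxidation state +2 gives a d⁶ configuration for Fe²⁺.
High-spin d⁶ fills as t2g^4 e_g^2 with CFSE 4(−0.4) + 2(+0.6) = -0.4Δ₀ = -44 kJ/mol.
Low-spin t2g^6 e_g^0 gives -2.4Δ₀ = -264 kJ/mol, but forming 2 extra pairs costs 2P = 384 kJ/mol, so E(LS) = -264 + 384 = 120 kJ/mol.
E(LS) − E(HS) = 120 − (-44) = 164 kJ/mol.

164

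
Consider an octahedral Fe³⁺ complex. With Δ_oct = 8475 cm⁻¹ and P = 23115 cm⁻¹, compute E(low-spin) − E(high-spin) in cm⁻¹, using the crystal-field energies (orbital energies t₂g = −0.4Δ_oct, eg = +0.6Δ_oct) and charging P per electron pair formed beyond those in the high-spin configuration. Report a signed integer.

Fe³⁺: group 8, so d-count = 8 − 3 = 5.
High-spin: t₂g³ eg², CFSE = 0.0Δ_oct = 0 cm⁻¹.
Low-spin t₂g⁵ eg⁰ gives -2.0Δ_oct = -16950 cm⁻¹, but forming 2 extra pairs costs 2P = 46230 cm⁻¹, so E(LS) = -16950 + 46230 = 29280 cm⁻¹.
Thus E(LS) − E(HS) = 29280 cm⁻¹.

29280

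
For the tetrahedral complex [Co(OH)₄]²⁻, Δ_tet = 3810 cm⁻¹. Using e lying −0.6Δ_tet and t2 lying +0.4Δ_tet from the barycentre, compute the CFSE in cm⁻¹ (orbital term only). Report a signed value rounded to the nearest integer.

Each OH⁻ contributes -1; 4 × (-1) = -4. With overall charge -2, Co is in the +2 oxidation state.
Co²⁺: group 9, so d-count = 9 − 2 = 7.
With tetrahedral geometry the complex is necessarily high-spin.
Configuration: e^4 t2^3.
Orbital CFSE = 4(-0.6) + 3(0.4) = -1.2Δ_tet = -1.2 × 3810 = -4572 cm⁻¹.

-4572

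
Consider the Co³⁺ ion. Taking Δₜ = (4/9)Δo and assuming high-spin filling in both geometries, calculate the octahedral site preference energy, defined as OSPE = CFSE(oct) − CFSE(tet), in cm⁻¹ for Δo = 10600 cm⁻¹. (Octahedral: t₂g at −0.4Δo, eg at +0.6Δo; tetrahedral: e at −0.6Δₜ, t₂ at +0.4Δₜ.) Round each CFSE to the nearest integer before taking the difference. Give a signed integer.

Group 9 minus oxidation state +3 gives a d⁶ configuration for Co³⁺.
In an octahedral site d⁶ (HS) is t₂g⁴ eg², giving CFSE(oct) = -0.4Δo = -4240 cm⁻¹.
In a tetrahedral site the filling is e³ t₂³: CFSE(tet) = -0.6Δₜ = -0.6 × (4/9)(10600) = -2827 cm⁻¹.
OSPE = -4240 − (-2827) = -1413 cm⁻¹.

-1413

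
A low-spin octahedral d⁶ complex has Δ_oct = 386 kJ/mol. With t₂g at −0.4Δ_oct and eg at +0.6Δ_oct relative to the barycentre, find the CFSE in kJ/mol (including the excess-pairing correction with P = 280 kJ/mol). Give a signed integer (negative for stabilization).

-366

The d⁶ electrons fill as t₂g⁶ eg⁰.
Orbital CFSE = 6(-0.4) + 0(0.6) = -2.4Δ_oct = -2.4 × 386 = -926 kJ/mol.
Pairing penalty: 3 pairs vs 1 in the high-spin reference → 2 extra × P = 560 kJ/mol.
Combining: -926 + 560 = -366 kJ/mol.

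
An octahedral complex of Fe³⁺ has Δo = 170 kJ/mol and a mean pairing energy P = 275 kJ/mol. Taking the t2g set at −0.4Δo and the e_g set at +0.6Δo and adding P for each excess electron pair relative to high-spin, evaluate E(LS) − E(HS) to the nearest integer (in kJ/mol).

Fe sits in group 8; removing 3 electrons leaves Fe³⁺ with 8 − 3 = 5 d electrons.
High-spin: t2g^3 e_g^2, CFSE = 0.0Δo = 0 kJ/mol.
Low-spin t2g^5 e_g^0 gives -2.0Δo = -340 kJ/mol, but forming 2 extra pairs costs 2P = 550 kJ/mol, so E(LS) = -340 + 550 = 210 kJ/mol.
The difference is 210 − (0) = 210 kJ/mol, so high-spin lies lower.

210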